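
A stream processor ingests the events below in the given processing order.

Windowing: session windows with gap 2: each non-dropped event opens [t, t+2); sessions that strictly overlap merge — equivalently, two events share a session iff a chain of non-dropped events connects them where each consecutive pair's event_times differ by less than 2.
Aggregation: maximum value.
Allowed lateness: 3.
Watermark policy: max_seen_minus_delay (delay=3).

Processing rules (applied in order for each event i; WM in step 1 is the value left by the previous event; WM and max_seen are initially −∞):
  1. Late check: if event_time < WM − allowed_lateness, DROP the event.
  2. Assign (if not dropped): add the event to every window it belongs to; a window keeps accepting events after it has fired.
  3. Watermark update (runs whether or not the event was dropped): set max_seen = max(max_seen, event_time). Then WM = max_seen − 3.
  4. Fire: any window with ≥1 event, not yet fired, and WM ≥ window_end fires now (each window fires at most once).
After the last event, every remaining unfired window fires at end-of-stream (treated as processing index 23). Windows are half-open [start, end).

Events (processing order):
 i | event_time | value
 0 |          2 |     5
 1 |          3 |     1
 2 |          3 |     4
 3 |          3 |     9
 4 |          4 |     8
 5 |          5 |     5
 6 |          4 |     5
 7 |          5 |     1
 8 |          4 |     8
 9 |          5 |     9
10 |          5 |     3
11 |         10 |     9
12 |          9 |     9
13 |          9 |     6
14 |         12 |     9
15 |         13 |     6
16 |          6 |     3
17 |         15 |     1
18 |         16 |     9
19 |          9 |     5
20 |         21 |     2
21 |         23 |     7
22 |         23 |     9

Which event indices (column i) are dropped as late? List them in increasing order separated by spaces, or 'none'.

16 19

i=0 t=2 v=5: → [2,4); WM=-1
i=1 t=3 v=1: → [2,5); WM=0
i=2 t=3 v=4: → [2,5); WM=0
i=3 t=3 v=9: → [2,5); WM=0
i=4 t=4 v=8: → [2,6); WM=1
i=5 t=5 v=5: → [2,7); WM=2
i=6 t=4 v=5: → [2,7); WM=2
i=7 t=5 v=1: → [2,7); WM=2
i=8 t=4 v=8: → [2,7); WM=2
i=9 t=5 v=9: → [2,7); WM=2
i=10 t=5 v=3: → [2,7); WM=2
i=11 t=10 v=9: → [10,12); WM=7
i=12 t=9 v=9: → [9,12); WM=7
i=13 t=9 v=6: → [9,12); WM=7
i=14 t=12 v=9: → [12,14); WM=9
i=15 t=13 v=6: → [12,15); WM=10
i=16 t=6 v=3: DROP (t<10-3); WM=10
i=17 t=15 v=1: → [15,17); WM=12
i=18 t=16 v=9: → [15,18); WM=13
i=19 t=9 v=5: DROP (t<13-3); WM=13
i=20 t=21 v=2: → [21,23); WM=18
i=21 t=23 v=7: → [23,25); WM=20
i=22 t=23 v=9: → [23,25); WM=20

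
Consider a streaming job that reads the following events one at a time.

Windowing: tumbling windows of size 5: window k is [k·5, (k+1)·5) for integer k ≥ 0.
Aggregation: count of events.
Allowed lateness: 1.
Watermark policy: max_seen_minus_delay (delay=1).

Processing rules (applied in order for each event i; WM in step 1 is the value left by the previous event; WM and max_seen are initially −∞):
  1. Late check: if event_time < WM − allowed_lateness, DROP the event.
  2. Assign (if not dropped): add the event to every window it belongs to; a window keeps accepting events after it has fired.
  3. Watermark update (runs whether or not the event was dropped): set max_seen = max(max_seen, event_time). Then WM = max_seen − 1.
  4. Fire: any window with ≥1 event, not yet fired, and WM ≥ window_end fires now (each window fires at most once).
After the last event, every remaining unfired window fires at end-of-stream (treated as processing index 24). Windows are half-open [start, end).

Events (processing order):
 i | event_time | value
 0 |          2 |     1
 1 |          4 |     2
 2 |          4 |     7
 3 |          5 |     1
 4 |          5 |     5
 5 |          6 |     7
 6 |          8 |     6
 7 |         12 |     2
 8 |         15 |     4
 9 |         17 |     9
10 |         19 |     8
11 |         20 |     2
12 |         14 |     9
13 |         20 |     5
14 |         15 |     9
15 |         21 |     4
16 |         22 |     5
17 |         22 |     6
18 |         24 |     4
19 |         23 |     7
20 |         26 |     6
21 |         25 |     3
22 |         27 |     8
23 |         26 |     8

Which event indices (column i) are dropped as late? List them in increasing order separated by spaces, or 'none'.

12 14

i=0 t=2 v=1: → [0,5); WM=1
i=1 t=4 v=2: → [0,5); WM=3
i=2 t=4 v=7: → [0,5); WM=3
i=3 t=5 v=1: → [5,10); WM=4
i=4 t=5 v=5: → [5,10); WM=4
i=5 t=6 v=7: → [5,10); WM=5; [0,5) fires=3
i=6 t=8 v=6: → [5,10); WM=7
i=7 t=12 v=2: → [10,15); WM=11; [5,10) fires=4
i=8 t=15 v=4: → [15,20); WM=14
i=9 t=17 v=9: → [15,20); WM=16; [10,15) fires=1
i=10 t=19 v=8: → [15,20); WM=18
i=11 t=20 v=2: → [20,25); WM=19
i=12 t=14 v=9: DROP (t<19-1); WM=19
i=13 t=20 v=5: → [20,25); WM=19
i=14 t=15 v=9: DROP (t<19-1); WM=19
i=15 t=21 v=4: → [20,25); WM=20; [15,20) fires=3
i=16 t=22 v=5: → [20,25); WM=21
i=17 t=22 v=6: → [20,25); WM=21
i=18 t=24 v=4: → [20,25); WM=23
i=19 t=23 v=7: → [20,25); WM=23
i=20 t=26 v=6: → [25,30); WM=25; [20,25) fires=7
i=21 t=25 v=3: → [25,30); WM=25
i=22 t=27 v=8: → [25,30); WM=26
i=23 t=26 v=8: → [25,30); WM=26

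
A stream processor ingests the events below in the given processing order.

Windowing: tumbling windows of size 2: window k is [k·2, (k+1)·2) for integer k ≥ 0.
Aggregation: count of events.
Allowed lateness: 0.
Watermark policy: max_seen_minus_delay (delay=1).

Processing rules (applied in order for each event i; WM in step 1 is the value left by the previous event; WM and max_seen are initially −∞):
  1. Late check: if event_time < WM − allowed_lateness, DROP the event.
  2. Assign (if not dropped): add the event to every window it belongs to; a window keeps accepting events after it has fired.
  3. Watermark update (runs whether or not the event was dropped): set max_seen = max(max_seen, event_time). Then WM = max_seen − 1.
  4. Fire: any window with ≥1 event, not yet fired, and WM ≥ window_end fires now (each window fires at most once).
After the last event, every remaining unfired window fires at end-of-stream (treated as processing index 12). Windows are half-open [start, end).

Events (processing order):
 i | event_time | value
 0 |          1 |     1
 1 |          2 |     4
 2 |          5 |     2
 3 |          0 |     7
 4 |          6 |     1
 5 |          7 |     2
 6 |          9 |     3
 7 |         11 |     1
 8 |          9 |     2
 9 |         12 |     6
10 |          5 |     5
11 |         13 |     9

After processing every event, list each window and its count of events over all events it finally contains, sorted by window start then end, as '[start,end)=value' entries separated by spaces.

[0,2)=1 [2,4)=1 [4,6)=1 [6,8)=2 [8,10)=1 [10,12)=1 [12,14)=2

i=0 t=1 v=1: → [0,2); WM=0
i=1 t=2 v=4: → [2,4); WM=1
i=2 t=5 v=2: → [4,6); WM=4; [0,2) fires=1 [2,4) fires=1
i=3 t=0 v=7: DROP (t<4-0); WM=4
i=4 t=6 v=1: → [6,8); WM=5
i=5 t=7 v=2: → [6,8); WM=6; [4,6) fires=1
i=6 t=9 v=3: → [8,10); WM=8; [6,8) fires=2
i=7 t=11 v=1: → [10,12); WM=10; [8,10) fires=1
i=8 t=9 v=2: DROP (t<10-0); WM=10
i=9 t=12 v=6: → [12,14); WM=11
i=10 t=5 v=5: DROP (t<11-0); WM=11
i=11 t=13 v=9: → [12,14); WM=12; [10,12) fires=1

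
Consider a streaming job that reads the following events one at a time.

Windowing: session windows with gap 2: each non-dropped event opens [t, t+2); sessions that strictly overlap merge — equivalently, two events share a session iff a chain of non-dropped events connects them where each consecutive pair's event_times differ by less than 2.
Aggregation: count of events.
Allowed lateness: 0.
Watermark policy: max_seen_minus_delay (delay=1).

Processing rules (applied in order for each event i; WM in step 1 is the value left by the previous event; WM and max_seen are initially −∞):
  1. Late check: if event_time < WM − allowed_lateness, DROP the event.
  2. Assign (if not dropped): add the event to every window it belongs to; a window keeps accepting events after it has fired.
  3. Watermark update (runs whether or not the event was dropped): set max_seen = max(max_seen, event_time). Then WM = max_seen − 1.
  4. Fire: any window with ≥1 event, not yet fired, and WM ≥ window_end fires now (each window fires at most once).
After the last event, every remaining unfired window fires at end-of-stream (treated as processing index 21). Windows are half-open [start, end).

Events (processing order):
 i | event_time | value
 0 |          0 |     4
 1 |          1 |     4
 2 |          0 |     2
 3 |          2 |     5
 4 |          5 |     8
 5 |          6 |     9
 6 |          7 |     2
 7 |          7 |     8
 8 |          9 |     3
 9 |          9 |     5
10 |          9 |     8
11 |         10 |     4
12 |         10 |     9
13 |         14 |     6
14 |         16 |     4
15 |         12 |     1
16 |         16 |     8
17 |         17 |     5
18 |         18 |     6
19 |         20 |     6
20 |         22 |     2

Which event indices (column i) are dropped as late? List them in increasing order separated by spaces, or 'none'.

15

i=0 t=0 v=4: → [0,2); WM=-1
i=1 t=1 v=4: → [0,3); WM=0
i=2 t=0 v=2: → [0,3); WM=0
i=3 t=2 v=5: → [0,4); WM=1
i=4 t=5 v=8: → [5,7); WM=4
i=5 t=6 v=9: → [5,8); WM=5
i=6 t=7 v=2: → [5,9); WM=6
i=7 t=7 v=8: → [5,9); WM=6
i=8 t=9 v=3: → [9,11); WM=8
i=9 t=9 v=5: → [9,11); WM=8
i=10 t=9 v=8: → [9,11); WM=8
i=11 t=10 v=4: → [9,12); WM=9
i=12 t=10 v=9: → [9,12); WM=9
i=13 t=14 v=6: → [14,16); WM=13
i=14 t=16 v=4: → [16,18); WM=15
i=15 t=12 v=1: DROP (t<15-0); WM=15
i=16 t=16 v=8: → [16,18); WM=15
i=17 t=17 v=5: → [16,19); WM=16
i=18 t=18 v=6: → [16,20); WM=17
i=19 t=20 v=6: → [20,22); WM=19
i=20 t=22 v=2: → [22,24); WM=21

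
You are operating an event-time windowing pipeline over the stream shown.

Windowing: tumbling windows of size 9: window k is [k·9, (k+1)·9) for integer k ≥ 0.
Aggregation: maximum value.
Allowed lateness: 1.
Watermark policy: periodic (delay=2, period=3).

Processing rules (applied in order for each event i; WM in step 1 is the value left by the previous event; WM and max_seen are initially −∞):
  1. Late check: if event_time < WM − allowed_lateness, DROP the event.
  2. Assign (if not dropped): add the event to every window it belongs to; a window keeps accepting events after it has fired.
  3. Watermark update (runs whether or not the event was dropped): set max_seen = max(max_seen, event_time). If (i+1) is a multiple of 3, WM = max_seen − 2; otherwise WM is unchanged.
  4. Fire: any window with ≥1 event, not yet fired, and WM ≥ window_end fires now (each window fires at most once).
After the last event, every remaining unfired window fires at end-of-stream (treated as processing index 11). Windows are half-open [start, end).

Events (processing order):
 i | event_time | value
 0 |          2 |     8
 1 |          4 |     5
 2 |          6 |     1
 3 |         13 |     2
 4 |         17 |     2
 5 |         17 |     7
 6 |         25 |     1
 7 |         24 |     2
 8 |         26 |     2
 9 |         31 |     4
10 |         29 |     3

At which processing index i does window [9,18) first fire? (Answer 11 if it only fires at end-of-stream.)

8

i=0 t=2 v=8: → [0,9); WM=−∞
i=1 t=4 v=5: → [0,9); WM=−∞
i=2 t=6 v=1: → [0,9); WM=4
i=3 t=13 v=2: → [9,18); WM=4
i=4 t=17 v=2: → [9,18); WM=4
i=5 t=17 v=7: → [9,18); WM=15; [0,9) fires=8
i=6 t=25 v=1: → [18,27); WM=15
i=7 t=24 v=2: → [18,27); WM=15
i=8 t=26 v=2: → [18,27); WM=24; [9,18) fires=7
i=9 t=31 v=4: → [27,36); WM=24
i=10 t=29 v=3: → [27,36); WM=24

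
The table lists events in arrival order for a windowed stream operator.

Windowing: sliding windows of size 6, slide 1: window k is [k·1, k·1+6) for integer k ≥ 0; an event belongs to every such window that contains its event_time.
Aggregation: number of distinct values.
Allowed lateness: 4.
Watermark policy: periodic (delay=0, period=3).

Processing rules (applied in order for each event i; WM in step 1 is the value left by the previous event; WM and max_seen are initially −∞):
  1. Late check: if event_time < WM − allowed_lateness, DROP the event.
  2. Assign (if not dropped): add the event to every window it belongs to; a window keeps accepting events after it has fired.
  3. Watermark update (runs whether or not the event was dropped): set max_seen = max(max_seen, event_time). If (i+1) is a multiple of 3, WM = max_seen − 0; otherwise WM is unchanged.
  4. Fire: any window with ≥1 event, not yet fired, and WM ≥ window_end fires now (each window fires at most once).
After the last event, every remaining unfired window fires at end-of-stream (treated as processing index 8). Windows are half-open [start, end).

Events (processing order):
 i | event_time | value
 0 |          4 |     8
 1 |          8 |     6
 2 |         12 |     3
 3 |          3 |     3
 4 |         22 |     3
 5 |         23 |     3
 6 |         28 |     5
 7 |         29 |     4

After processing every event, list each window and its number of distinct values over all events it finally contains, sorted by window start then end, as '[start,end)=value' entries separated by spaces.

[0,6)=1 [1,7)=1 [2,8)=1 [3,9)=2 [4,10)=2 [5,11)=1 [6,12)=1 [7,13)=2 [8,14)=2 [9,15)=1 [10,16)=1 [11,17)=1 [12,18)=1 [17,23)=1 [18,24)=1 [19,25)=1 [20,26)=1 [21,27)=1 [22,28)=1 [23,29)=2 [24,30)=2 [25,31)=2 [26,32)=2 [27,33)=2 [28,34)=2 [29,35)=1

i=0 t=4 v=8: → [4,10),[3,9),[2,8),[1,7),[0,6); WM=−∞
i=1 t=8 v=6: → [8,14),[7,13),[6,12),[5,11),[4,10),[3,9); WM=−∞
i=2 t=12 v=3: → [12,18),[11,17),[10,16),[9,15),[8,14),[7,13); WM=12; [0,6) fires=1 [1,7) fires=1 [2,8) fires=1 [3,9) fires=2 [4,10) fires=2 [5,11) fires=1 [6,12) fires=1
i=3 t=3 v=3: DROP (t<12-4); WM=12
i=4 t=22 v=3: → [22,28),[21,27),[20,26),[19,25),[18,24),[17,23); WM=12
i=5 t=23 v=3: → [23,29),[22,28),[21,27),[20,26),[19,25),[18,24); WM=23; [7,13) fires=2 [8,14) fires=2 [9,15) fires=1 [10,16) fires=1 [11,17) fires=1 [12,18) fires=1 [17,23) fires=1
i=6 t=28 v=5: → [28,34),[27,33),[26,32),[25,31),[24,30),[23,29); WM=23
i=7 t=29 v=4: → [29,35),[28,34),[27,33),[26,32),[25,31),[24,30); WM=23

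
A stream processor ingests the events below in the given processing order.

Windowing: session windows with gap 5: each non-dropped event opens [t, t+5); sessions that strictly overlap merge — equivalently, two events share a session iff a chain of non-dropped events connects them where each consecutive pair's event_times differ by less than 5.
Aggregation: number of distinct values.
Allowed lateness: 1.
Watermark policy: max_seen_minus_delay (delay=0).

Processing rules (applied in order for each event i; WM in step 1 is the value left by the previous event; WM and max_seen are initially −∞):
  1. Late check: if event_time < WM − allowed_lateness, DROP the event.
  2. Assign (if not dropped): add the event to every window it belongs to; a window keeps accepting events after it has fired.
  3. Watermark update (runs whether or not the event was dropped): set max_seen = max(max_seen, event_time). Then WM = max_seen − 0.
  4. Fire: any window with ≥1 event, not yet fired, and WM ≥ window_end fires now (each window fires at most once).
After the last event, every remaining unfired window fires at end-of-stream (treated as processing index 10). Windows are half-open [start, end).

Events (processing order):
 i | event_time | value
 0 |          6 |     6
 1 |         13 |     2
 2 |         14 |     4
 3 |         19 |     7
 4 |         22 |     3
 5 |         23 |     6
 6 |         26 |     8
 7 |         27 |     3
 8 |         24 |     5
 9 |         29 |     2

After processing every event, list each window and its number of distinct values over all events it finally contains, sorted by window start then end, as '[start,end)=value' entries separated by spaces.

i=0 t=6 v=6: → [6,11); WM=6
i=1 t=13 v=2: → [13,18); WM=13
i=2 t=14 v=4: → [13,19); WM=14
i=3 t=19 v=7: → [19,24); WM=19
i=4 t=22 v=3: → [19,27); WM=22
i=5 t=23 v=6: → [19,28); WM=23
i=6 t=26 v=8: → [19,31); WM=26
i=7 t=27 v=3: → [19,32); WM=27
i=8 t=24 v=5: DROP (t<27-1); WM=27
i=9 t=29 v=2: → [19,34); WM=29

[6,11)=1 [13,19)=2 [19,34)=5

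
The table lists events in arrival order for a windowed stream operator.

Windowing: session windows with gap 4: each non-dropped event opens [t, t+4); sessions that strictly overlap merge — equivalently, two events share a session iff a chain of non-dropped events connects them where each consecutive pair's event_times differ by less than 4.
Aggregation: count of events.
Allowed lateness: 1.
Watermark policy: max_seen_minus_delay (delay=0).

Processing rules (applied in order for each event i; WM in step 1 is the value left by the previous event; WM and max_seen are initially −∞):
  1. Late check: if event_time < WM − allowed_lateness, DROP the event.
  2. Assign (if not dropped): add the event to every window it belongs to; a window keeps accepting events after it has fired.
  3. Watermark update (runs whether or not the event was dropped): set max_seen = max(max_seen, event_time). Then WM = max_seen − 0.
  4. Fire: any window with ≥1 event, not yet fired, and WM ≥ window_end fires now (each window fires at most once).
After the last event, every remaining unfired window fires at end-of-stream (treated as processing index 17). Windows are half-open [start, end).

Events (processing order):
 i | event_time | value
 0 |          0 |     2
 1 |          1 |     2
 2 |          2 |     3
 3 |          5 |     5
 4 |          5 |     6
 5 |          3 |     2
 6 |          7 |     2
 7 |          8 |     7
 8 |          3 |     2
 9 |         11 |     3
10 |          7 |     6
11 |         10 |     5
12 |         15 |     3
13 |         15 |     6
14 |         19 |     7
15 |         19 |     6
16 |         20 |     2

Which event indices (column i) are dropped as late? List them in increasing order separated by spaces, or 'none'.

i=0 t=0 v=2: → [0,4); WM=0
i=1 t=1 v=2: → [0,5); WM=1
i=2 t=2 v=3: → [0,6); WM=2
i=3 t=5 v=5: → [0,9); WM=5
i=4 t=5 v=6: → [0,9); WM=5
i=5 t=3 v=2: DROP (t<5-1); WM=5
i=6 t=7 v=2: → [0,11); WM=7
i=7 t=8 v=7: → [0,12); WM=8
i=8 t=3 v=2: DROP (t<8-1); WM=8
i=9 t=11 v=3: → [0,15); WM=11
i=10 t=7 v=6: DROP (t<11-1); WM=11
i=11 t=10 v=5: → [0,15); WM=11
i=12 t=15 v=3: → [15,19); WM=15
i=13 t=15 v=6: → [15,19); WM=15
i=14 t=19 v=7: → [19,23); WM=19
i=15 t=19 v=6: → [19,23); WM=19
i=16 t=20 v=2: → [19,24); WM=20

5 8 10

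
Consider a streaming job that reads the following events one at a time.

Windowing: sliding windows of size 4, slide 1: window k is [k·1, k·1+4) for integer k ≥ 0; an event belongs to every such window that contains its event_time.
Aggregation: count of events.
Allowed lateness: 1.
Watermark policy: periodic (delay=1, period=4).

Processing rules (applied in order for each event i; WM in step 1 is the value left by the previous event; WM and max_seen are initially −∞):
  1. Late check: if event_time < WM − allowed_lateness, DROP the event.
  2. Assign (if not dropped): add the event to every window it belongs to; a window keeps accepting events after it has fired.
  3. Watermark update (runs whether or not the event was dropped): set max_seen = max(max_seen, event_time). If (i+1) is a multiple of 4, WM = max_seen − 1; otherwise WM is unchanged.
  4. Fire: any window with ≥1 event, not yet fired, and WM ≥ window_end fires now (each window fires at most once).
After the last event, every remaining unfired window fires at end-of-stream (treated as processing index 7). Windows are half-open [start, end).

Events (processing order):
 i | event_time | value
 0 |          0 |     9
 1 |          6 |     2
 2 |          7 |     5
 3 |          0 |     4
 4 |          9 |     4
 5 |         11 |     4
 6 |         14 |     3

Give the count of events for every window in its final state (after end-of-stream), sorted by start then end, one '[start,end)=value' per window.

i=0 t=0 v=9: → [0,4); WM=−∞
i=1 t=6 v=2: → [6,10),[5,9),[4,8),[3,7); WM=−∞
i=2 t=7 v=5: → [7,11),[6,10),[5,9),[4,8); WM=−∞
i=3 t=0 v=4: → [0,4); WM=6; [0,4) fires=2
i=4 t=9 v=4: → [9,13),[8,12),[7,11),[6,10); WM=6
i=5 t=11 v=4: → [11,15),[10,14),[9,13),[8,12); WM=6
i=6 t=14 v=3: → [14,18),[13,17),[12,16),[11,15); WM=6

[0,4)=2 [3,7)=1 [4,8)=2 [5,9)=2 [6,10)=3 [7,11)=2 [8,12)=2 [9,13)=2 [10,14)=1 [11,15)=2 [12,16)=1 [13,17)=1 [14,18)=1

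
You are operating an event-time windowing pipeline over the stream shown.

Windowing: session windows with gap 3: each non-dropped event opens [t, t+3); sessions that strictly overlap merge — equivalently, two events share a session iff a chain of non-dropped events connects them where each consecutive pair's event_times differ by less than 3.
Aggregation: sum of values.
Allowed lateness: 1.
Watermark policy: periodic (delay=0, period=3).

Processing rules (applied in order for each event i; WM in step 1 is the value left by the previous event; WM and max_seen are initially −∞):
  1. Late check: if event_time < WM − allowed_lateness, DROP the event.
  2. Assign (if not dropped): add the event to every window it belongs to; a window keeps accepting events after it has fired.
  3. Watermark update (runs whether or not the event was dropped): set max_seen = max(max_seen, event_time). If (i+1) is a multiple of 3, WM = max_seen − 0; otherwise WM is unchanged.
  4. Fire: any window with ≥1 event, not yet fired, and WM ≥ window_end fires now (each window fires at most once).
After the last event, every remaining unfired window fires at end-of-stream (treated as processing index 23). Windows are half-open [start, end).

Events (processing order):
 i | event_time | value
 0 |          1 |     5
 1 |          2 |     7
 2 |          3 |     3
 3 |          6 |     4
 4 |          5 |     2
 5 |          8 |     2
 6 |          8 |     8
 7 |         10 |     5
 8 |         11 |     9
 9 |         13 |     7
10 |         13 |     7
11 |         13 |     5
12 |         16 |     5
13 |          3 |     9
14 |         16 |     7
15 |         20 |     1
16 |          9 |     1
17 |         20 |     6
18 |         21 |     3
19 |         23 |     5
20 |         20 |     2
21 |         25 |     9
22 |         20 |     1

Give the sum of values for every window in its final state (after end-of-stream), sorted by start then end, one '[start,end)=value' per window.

i=0 t=1 v=5: → [1,4); WM=−∞
i=1 t=2 v=7: → [1,5); WM=−∞
i=2 t=3 v=3: → [1,6); WM=3
i=3 t=6 v=4: → [6,9); WM=3
i=4 t=5 v=2: → [1,9); WM=3
i=5 t=8 v=2: → [1,11); WM=8
i=6 t=8 v=8: → [1,11); WM=8
i=7 t=10 v=5: → [1,13); WM=8
i=8 t=11 v=9: → [1,14); WM=11
i=9 t=13 v=7: → [1,16); WM=11
i=10 t=13 v=7: → [1,16); WM=11
i=11 t=13 v=5: → [1,16); WM=13
i=12 t=16 v=5: → [16,19); WM=13
i=13 t=3 v=9: DROP (t<13-1); WM=13
i=14 t=16 v=7: → [16,19); WM=16
i=15 t=20 v=1: → [20,23); WM=16
i=16 t=9 v=1: DROP (t<16-1); WM=16
i=17 t=20 v=6: → [20,23); WM=20
i=18 t=21 v=3: → [20,24); WM=20
i=19 t=23 v=5: → [20,26); WM=20
i=20 t=20 v=2: → [20,26); WM=23
i=21 t=25 v=9: → [20,28); WM=23
i=22 t=20 v=1: DROP (t<23-1); WM=23

[1,16)=64 [16,19)=12 [20,28)=26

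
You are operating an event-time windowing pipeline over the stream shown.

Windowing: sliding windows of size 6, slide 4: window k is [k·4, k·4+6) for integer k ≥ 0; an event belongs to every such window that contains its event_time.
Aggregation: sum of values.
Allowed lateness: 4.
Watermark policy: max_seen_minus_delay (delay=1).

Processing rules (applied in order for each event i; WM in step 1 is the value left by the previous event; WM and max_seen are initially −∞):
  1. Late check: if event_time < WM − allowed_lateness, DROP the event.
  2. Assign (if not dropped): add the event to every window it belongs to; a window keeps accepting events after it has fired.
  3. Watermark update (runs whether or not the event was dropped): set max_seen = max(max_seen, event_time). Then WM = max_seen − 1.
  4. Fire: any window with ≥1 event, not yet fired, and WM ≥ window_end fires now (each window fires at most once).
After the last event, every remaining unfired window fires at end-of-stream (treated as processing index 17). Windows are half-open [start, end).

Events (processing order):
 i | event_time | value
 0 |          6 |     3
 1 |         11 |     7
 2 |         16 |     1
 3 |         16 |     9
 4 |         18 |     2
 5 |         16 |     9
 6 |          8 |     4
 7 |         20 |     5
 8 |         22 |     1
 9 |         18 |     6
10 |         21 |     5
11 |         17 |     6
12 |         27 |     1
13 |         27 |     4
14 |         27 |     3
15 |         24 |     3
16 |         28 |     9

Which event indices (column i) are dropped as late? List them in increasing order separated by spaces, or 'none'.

i=0 t=6 v=3: → [4,10); WM=5
i=1 t=11 v=7: → [8,14); WM=10; [4,10) fires=3
i=2 t=16 v=1: → [16,22),[12,18); WM=15; [8,14) fires=7
i=3 t=16 v=9: → [16,22),[12,18); WM=15
i=4 t=18 v=2: → [16,22); WM=17
i=5 t=16 v=9: → [16,22),[12,18); WM=17
i=6 t=8 v=4: DROP (t<17-4); WM=17
i=7 t=20 v=5: → [20,26),[16,22); WM=19; [12,18) fires=19
i=8 t=22 v=1: → [20,26); WM=21
i=9 t=18 v=6: → [16,22); WM=21
i=10 t=21 v=5: → [20,26),[16,22); WM=21
i=11 t=17 v=6: → [16,22),[12,18); WM=21
i=12 t=27 v=1: → [24,30); WM=26; [16,22) fires=43 [20,26) fires=11
i=13 t=27 v=4: → [24,30); WM=26
i=14 t=27 v=3: → [24,30); WM=26
i=15 t=24 v=3: → [24,30),[20,26); WM=26
i=16 t=28 v=9: → [28,34),[24,30); WM=27

6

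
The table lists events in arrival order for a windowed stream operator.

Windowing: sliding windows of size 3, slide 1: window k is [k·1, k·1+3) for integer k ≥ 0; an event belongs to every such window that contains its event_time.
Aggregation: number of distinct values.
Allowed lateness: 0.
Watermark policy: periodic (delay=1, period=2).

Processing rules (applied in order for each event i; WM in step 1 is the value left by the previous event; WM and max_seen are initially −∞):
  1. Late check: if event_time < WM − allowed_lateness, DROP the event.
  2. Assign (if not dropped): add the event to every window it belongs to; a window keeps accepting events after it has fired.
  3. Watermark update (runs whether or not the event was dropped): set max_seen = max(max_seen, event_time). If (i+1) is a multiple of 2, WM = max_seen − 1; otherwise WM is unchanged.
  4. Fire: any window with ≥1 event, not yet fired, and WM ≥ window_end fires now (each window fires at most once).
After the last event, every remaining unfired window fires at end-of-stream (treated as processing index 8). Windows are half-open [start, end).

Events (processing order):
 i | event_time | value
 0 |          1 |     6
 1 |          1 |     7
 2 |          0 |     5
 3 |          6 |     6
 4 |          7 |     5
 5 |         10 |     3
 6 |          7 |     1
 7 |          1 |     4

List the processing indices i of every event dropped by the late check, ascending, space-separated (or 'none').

i=0 t=1 v=6: → [1,4),[0,3); WM=−∞
i=1 t=1 v=7: → [1,4),[0,3); WM=0
i=2 t=0 v=5: → [0,3); WM=0
i=3 t=6 v=6: → [6,9),[5,8),[4,7); WM=5; [0,3) fires=3 [1,4) fires=2
i=4 t=7 v=5: → [7,10),[6,9),[5,8); WM=5
i=5 t=10 v=3: → [10,13),[9,12),[8,11); WM=9; [4,7) fires=1 [5,8) fires=2 [6,9) fires=2
i=6 t=7 v=1: DROP (t<9-0); WM=9
i=7 t=1 v=4: DROP (t<9-0); WM=9

6 7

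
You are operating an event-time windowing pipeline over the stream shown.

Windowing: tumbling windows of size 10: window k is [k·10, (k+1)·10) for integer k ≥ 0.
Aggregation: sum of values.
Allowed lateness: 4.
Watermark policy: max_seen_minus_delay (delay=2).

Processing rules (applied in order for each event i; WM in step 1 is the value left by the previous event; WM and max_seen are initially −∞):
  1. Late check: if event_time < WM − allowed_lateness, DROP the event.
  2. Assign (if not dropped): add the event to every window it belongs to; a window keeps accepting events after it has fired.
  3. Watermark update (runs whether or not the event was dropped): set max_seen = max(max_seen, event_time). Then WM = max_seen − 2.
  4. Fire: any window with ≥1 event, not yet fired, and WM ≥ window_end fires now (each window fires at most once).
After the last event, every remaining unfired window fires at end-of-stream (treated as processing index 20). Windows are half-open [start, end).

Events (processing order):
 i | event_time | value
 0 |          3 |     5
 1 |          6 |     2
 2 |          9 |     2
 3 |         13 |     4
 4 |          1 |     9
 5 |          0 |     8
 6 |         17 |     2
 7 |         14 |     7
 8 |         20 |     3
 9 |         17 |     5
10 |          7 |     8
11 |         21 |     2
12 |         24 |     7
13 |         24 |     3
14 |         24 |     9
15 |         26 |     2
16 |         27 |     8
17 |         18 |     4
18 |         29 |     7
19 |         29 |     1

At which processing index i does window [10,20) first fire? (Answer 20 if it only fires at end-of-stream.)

12

i=0 t=3 v=5: → [0,10); WM=1
i=1 t=6 v=2: → [0,10); WM=4
i=2 t=9 v=2: → [0,10); WM=7
i=3 t=13 v=4: → [10,20); WM=11; [0,10) fires=9
i=4 t=1 v=9: DROP (t<11-4); WM=11
i=5 t=0 v=8: DROP (t<11-4); WM=11
i=6 t=17 v=2: → [10,20); WM=15
i=7 t=14 v=7: → [10,20); WM=15
i=8 t=20 v=3: → [20,30); WM=18
i=9 t=17 v=5: → [10,20); WM=18
i=10 t=7 v=8: DROP (t<18-4); WM=18
i=11 t=21 v=2: → [20,30); WM=19
i=12 t=24 v=7: → [20,30); WM=22; [10,20) fires=18
i=13 t=24 v=3: → [20,30); WM=22
i=14 t=24 v=9: → [20,30); WM=22
i=15 t=26 v=2: → [20,30); WM=24
i=16 t=27 v=8: → [20,30); WM=25
i=17 t=18 v=4: DROP (t<25-4); WM=25
i=18 t=29 v=7: → [20,30); WM=27
i=19 t=29 v=1: → [20,30); WM=27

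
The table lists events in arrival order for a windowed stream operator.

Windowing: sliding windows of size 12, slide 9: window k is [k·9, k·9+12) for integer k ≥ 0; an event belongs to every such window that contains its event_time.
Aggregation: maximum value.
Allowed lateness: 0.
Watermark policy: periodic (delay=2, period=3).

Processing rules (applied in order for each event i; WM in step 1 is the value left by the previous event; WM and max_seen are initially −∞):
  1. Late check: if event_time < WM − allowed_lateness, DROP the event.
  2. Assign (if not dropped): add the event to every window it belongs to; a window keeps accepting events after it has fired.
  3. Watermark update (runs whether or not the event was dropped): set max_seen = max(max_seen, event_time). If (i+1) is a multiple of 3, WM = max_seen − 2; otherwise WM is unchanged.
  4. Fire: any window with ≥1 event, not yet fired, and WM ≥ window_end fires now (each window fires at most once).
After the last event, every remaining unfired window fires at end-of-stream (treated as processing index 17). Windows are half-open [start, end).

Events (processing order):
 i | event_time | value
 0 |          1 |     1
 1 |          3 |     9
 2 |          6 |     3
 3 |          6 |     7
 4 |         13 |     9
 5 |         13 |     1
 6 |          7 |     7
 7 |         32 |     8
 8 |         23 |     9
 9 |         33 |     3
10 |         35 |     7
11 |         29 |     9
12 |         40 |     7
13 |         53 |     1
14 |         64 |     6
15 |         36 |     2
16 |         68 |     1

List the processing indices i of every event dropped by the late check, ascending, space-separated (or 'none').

i=0 t=1 v=1: → [0,12); WM=−∞
i=1 t=3 v=9: → [0,12); WM=−∞
i=2 t=6 v=3: → [0,12); WM=4
i=3 t=6 v=7: → [0,12); WM=4
i=4 t=13 v=9: → [9,21); WM=4
i=5 t=13 v=1: → [9,21); WM=11
i=6 t=7 v=7: DROP (t<11-0); WM=11
i=7 t=32 v=8: → [27,39); WM=11
i=8 t=23 v=9: → [18,30); WM=30; [0,12) fires=9 [9,21) fires=9 [18,30) fires=9
i=9 t=33 v=3: → [27,39); WM=30
i=10 t=35 v=7: → [27,39); WM=30
i=11 t=29 v=9: DROP (t<30-0); WM=33
i=12 t=40 v=7: → [36,48); WM=33
i=13 t=53 v=1: → [45,57); WM=33
i=14 t=64 v=6: → [63,75),[54,66); WM=62; [27,39) fires=8 [36,48) fires=7 [45,57) fires=1
i=15 t=36 v=2: DROP (t<62-0); WM=62
i=16 t=68 v=1: → [63,75); WM=62

6 11 15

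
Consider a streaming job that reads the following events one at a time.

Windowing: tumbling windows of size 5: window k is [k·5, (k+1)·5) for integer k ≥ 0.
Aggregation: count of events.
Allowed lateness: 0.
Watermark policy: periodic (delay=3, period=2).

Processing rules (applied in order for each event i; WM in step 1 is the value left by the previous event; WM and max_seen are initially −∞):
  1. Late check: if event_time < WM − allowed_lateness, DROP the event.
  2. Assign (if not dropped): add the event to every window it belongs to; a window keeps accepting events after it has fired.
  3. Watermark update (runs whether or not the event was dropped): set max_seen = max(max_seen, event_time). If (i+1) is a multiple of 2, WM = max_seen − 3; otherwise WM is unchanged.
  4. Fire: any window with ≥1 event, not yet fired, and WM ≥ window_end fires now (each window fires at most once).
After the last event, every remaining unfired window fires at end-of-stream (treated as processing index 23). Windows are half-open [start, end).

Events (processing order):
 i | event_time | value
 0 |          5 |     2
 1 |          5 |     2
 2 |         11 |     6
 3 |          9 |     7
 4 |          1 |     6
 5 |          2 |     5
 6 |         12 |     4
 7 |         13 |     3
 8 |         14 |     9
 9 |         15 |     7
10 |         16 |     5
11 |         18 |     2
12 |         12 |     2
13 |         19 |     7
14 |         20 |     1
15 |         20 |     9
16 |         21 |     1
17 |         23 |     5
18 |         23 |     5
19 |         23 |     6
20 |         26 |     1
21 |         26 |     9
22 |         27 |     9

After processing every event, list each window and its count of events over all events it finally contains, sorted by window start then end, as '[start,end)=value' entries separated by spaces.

i=0 t=5 v=2: → [5,10); WM=−∞
i=1 t=5 v=2: → [5,10); WM=2
i=2 t=11 v=6: → [10,15); WM=2
i=3 t=9 v=7: → [5,10); WM=8
i=4 t=1 v=6: DROP (t<8-0); WM=8
i=5 t=2 v=5: DROP (t<8-0); WM=8
i=6 t=12 v=4: → [10,15); WM=8
i=7 t=13 v=3: → [10,15); WM=10; [5,10) fires=3
i=8 t=14 v=9: → [10,15); WM=10
i=9 t=15 v=7: → [15,20); WM=12
i=10 t=16 v=5: → [15,20); WM=12
i=11 t=18 v=2: → [15,20); WM=15; [10,15) fires=4
i=12 t=12 v=2: DROP (t<15-0); WM=15
i=13 t=19 v=7: → [15,20); WM=16
i=14 t=20 v=1: → [20,25); WM=16
i=15 t=20 v=9: → [20,25); WM=17
i=16 t=21 v=1: → [20,25); WM=17
i=17 t=23 v=5: → [20,25); WM=20; [15,20) fires=4
i=18 t=23 v=5: → [20,25); WM=20
i=19 t=23 v=6: → [20,25); WM=20
i=20 t=26 v=1: → [25,30); WM=20
i=21 t=26 v=9: → [25,30); WM=23
i=22 t=27 v=9: → [25,30); WM=23

[5,10)=3 [10,15)=4 [15,20)=4 [20,25)=6 [25,30)=3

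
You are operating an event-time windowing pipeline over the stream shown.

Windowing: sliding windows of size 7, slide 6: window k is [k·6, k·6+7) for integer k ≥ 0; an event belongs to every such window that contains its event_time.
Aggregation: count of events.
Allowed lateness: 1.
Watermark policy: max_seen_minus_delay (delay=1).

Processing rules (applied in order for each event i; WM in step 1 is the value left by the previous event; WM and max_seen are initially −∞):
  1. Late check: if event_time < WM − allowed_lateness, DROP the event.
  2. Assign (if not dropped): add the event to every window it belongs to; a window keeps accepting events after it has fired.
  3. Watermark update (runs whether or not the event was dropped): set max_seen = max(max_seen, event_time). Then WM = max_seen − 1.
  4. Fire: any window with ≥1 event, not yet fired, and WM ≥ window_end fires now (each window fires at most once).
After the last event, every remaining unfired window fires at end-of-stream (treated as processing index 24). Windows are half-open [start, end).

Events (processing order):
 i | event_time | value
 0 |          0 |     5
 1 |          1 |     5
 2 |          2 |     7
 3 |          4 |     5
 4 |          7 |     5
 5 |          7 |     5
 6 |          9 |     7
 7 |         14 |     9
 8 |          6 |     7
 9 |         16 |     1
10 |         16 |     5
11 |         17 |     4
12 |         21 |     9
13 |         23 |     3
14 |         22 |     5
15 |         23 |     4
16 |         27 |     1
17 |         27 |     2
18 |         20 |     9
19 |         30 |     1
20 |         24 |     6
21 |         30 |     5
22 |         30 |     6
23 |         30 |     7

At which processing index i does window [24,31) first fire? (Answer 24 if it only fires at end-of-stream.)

24

i=0 t=0 v=5: → [0,7); WM=-1
i=1 t=1 v=5: → [0,7); WM=0
i=2 t=2 v=7: → [0,7); WM=1
i=3 t=4 v=5: → [0,7); WM=3
i=4 t=7 v=5: → [6,13); WM=6
i=5 t=7 v=5: → [6,13); WM=6
i=6 t=9 v=7: → [6,13); WM=8; [0,7) fires=4
i=7 t=14 v=9: → [12,19); WM=13; [6,13) fires=3
i=8 t=6 v=7: DROP (t<13-1); WM=13
i=9 t=16 v=1: → [12,19); WM=15
i=10 t=16 v=5: → [12,19); WM=15
i=11 t=17 v=4: → [12,19); WM=16
i=12 t=21 v=9: → [18,25); WM=20; [12,19) fires=4
i=13 t=23 v=3: → [18,25); WM=22
i=14 t=22 v=5: → [18,25); WM=22
i=15 t=23 v=4: → [18,25); WM=22
i=16 t=27 v=1: → [24,31); WM=26; [18,25) fires=4
i=17 t=27 v=2: → [24,31); WM=26
i=18 t=20 v=9: DROP (t<26-1); WM=26
i=19 t=30 v=1: → [30,37),[24,31); WM=29
i=20 t=24 v=6: DROP (t<29-1); WM=29
i=21 t=30 v=5: → [30,37),[24,31); WM=29
i=22 t=30 v=6: → [30,37),[24,31); WM=29
i=23 t=30 v=7: → [30,37),[24,31); WM=29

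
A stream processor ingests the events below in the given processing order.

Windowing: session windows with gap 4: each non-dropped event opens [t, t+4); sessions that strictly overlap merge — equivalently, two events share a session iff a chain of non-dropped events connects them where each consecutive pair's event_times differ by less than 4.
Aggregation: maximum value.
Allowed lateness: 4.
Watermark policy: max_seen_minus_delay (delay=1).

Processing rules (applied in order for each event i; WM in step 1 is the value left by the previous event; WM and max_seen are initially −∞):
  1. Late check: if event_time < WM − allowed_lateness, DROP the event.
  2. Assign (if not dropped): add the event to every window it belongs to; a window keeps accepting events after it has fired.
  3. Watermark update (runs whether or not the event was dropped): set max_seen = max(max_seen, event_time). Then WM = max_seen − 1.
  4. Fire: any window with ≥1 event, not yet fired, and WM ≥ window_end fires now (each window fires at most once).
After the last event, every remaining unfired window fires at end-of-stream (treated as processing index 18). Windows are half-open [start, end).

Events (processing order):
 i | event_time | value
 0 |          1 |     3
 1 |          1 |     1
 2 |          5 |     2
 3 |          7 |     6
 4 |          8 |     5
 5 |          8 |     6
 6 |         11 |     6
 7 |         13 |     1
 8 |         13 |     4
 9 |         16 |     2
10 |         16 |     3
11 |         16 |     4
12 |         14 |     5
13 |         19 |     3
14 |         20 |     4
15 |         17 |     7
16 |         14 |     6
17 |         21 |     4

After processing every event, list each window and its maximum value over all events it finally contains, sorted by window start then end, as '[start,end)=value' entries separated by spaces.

i=0 t=1 v=3: → [1,5); WM=0
i=1 t=1 v=1: → [1,5); WM=0
i=2 t=5 v=2: → [5,9); WM=4
i=3 t=7 v=6: → [5,11); WM=6
i=4 t=8 v=5: → [5,12); WM=7
i=5 t=8 v=6: → [5,12); WM=7
i=6 t=11 v=6: → [5,15); WM=10
i=7 t=13 v=1: → [5,17); WM=12
i=8 t=13 v=4: → [5,17); WM=12
i=9 t=16 v=2: → [5,20); WM=15
i=10 t=16 v=3: → [5,20); WM=15
i=11 t=16 v=4: → [5,20); WM=15
i=12 t=14 v=5: → [5,20); WM=15
i=13 t=19 v=3: → [5,23); WM=18
i=14 t=20 v=4: → [5,24); WM=19
i=15 t=17 v=7: → [5,24); WM=19
i=16 t=14 v=6: DROP (t<19-4); WM=19
i=17 t=21 v=4: → [5,25); WM=20

[1,5)=3 [5,25)=7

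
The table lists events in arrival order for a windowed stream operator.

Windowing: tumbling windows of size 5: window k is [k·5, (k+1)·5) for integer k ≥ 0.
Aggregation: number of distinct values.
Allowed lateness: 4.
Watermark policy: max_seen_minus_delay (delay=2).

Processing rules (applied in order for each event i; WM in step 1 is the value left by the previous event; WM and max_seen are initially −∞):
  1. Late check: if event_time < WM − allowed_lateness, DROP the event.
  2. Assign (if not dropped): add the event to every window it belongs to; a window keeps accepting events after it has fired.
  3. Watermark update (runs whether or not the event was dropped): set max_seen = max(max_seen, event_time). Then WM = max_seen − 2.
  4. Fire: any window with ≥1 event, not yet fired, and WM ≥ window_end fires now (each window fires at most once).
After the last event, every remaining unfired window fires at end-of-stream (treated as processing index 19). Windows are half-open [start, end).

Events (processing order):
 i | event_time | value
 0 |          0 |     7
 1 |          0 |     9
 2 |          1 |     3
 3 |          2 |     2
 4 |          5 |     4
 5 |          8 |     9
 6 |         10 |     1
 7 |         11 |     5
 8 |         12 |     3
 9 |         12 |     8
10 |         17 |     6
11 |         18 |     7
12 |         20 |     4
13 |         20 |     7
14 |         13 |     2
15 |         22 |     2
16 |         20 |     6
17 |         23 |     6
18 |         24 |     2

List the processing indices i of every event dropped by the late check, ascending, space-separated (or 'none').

i=0 t=0 v=7: → [0,5); WM=-2
i=1 t=0 v=9: → [0,5); WM=-2
i=2 t=1 v=3: → [0,5); WM=-1
i=3 t=2 v=2: → [0,5); WM=0
i=4 t=5 v=4: → [5,10); WM=3
i=5 t=8 v=9: → [5,10); WM=6; [0,5) fires=4
i=6 t=10 v=1: → [10,15); WM=8
i=7 t=11 v=5: → [10,15); WM=9
i=8 t=12 v=3: → [10,15); WM=10; [5,10) fires=2
i=9 t=12 v=8: → [10,15); WM=10
i=10 t=17 v=6: → [15,20); WM=15; [10,15) fires=4
i=11 t=18 v=7: → [15,20); WM=16
i=12 t=20 v=4: → [20,25); WM=18
i=13 t=20 v=7: → [20,25); WM=18
i=14 t=13 v=2: DROP (t<18-4); WM=18
i=15 t=22 v=2: → [20,25); WM=20; [15,20) fires=2
i=16 t=20 v=6: → [20,25); WM=20
i=17 t=23 v=6: → [20,25); WM=21
i=18 t=24 v=2: → [20,25); WM=22

14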